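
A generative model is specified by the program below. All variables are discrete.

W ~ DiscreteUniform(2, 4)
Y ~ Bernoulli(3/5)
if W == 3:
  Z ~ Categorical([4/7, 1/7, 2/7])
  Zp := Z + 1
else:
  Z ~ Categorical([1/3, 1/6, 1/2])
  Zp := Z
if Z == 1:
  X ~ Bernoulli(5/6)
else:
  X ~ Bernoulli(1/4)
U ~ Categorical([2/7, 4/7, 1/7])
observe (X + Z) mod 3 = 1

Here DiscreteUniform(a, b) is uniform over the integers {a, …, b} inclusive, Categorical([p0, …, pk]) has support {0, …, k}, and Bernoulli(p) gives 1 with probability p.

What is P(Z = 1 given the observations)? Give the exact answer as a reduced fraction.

P(Z = 1 | obs) = 10/49

Enumerate traces; 36 have nonzero weight after conditioning:
  (W=2, Y=0, Z=0, X=1, U=0) weight 1/315
  (W=2, Y=0, Z=0, X=1, U=1) weight 2/315
  (W=2, Y=0, Z=0, X=1, U=2) weight 1/630
  (W=2, Y=0, Z=1, X=0, U=0) weight 1/945
  (W=2, Y=0, Z=1, X=0, U=1) weight 2/945
  (W=2, Y=0, Z=1, X=0, U=2) weight 1/1890
  (W=2, Y=1, Z=0, X=1, U=0) weight 1/210
  (W=2, Y=1, Z=0, X=1, U=1) weight 1/105
  … 28 more
Group by Z:
  weight(Z=0) = 13/126
  weight(Z=1) = 5/189
Total weight = 13/126 + 5/189 = 7/54
P(Z=0 | obs) = 13/126 / 7/54 = 39/49
P(Z=1 | obs) = 5/189 / 7/54 = 10/49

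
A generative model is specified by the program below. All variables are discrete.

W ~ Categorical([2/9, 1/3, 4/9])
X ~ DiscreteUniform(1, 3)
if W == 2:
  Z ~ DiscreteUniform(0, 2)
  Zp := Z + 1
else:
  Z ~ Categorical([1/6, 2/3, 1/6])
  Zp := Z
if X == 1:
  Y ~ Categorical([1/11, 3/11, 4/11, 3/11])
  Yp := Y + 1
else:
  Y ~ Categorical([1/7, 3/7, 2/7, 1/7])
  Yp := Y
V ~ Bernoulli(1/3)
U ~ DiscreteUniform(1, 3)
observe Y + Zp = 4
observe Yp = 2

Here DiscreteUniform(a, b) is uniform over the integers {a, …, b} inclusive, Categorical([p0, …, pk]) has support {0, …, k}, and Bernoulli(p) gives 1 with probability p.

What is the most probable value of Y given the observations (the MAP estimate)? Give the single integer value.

argmax_v P(Y = v | obs) = 2

Enumerate traces; 42 have nonzero weight after conditioning:
  (W=0, X=2, Z=2, Y=2, V=0, U=1) weight 4/5103
  (W=0, X=2, Z=2, Y=2, V=0, U=2) weight 4/5103
  (W=0, X=2, Z=2, Y=2, V=0, U=3) weight 4/5103
  (W=0, X=2, Z=2, Y=2, V=1, U=1) weight 2/5103
  (W=0, X=2, Z=2, Y=2, V=1, U=2) weight 2/5103
  (W=0, X=2, Z=2, Y=2, V=1, U=3) weight 2/5103
  (W=0, X=3, Z=2, Y=2, V=0, U=1) weight 4/5103
  (W=0, X=3, Z=2, Y=2, V=0, U=2) weight 4/5103
  (W=2, X=1, Z=2, Y=1, V=0, U=1) weight 8/2673
  … 33 more
Group by Y:
  weight(Y=1) = 4/297
  weight(Y=2) = 26/567
Total weight = 4/297 + 26/567 = 370/6237
P(Y=1 | obs) = 4/297 / 370/6237 = 42/185
P(Y=2 | obs) = 26/567 / 370/6237 = 143/185
argmax = 2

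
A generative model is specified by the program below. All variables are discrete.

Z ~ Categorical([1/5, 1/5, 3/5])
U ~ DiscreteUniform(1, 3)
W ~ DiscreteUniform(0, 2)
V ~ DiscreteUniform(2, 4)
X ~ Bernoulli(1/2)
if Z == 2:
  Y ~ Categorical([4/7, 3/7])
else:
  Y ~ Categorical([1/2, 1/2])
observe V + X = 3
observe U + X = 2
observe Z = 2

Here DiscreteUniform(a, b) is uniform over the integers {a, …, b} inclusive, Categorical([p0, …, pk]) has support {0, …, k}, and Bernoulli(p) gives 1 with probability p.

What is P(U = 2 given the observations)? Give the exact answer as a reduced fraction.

Enumerate traces; 12 have nonzero weight after conditioning:
  (Z=2, U=1, W=0, V=2, X=1, Y=0) weight 2/315
  (Z=2, U=1, W=0, V=2, X=1, Y=1) weight 1/210
  (Z=2, U=1, W=1, V=2, X=1, Y=0) weight 2/315
  (Z=2, U=1, W=1, V=2, X=1, Y=1) weight 1/210
  (Z=2, U=1, W=2, V=2, X=1, Y=0) weight 2/315
  (Z=2, U=1, W=2, V=2, X=1, Y=1) weight 1/210
  (Z=2, U=2, W=0, V=3, X=0, Y=0) weight 2/315
  (Z=2, U=2, W=0, V=3, X=0, Y=1) weight 1/210
  … 4 more
Group by U:
  weight(U=1) = 1/30
  weight(U=2) = 1/30
Total weight = 1/30 + 1/30 = 1/15
P(U=1 | obs) = 1/30 / 1/15 = 1/2
P(U=2 | obs) = 1/30 / 1/15 = 1/2

P(U = 2 | obs) = 1/2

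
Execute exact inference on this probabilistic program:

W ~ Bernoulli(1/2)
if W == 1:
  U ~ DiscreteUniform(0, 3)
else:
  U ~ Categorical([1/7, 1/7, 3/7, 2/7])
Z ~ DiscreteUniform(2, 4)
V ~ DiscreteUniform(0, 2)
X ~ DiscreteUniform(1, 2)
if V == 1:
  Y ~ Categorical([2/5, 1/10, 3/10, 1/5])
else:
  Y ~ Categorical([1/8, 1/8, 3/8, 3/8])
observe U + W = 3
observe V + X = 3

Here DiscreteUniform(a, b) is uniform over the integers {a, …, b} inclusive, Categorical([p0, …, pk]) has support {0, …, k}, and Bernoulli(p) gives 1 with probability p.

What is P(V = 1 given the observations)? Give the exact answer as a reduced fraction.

Enumerate traces; 48 have nonzero weight after conditioning:
  (W=0, U=3, Z=2, V=1, X=2, Y=0) weight 1/315
  (W=0, U=3, Z=2, V=1, X=2, Y=1) weight 1/1260
  (W=0, U=3, Z=2, V=1, X=2, Y=2) weight 1/420
  (W=0, U=3, Z=2, V=1, X=2, Y=3) weight 1/630
  (W=0, U=3, Z=2, V=2, X=1, Y=0) weight 1/1008
  (W=0, U=3, Z=2, V=2, X=1, Y=1) weight 1/1008
  (W=0, U=3, Z=2, V=2, X=1, Y=2) weight 1/336
  (W=0, U=3, Z=2, V=2, X=1, Y=3) weight 1/336
  … 40 more
Group by V:
  weight(V=1) = 5/112
  weight(V=2) = 5/112
Total weight = 5/112 + 5/112 = 5/56
P(V=1 | obs) = 5/112 / 5/56 = 1/2
P(V=2 | obs) = 5/112 / 5/56 = 1/2

P(V = 1 | obs) = 1/2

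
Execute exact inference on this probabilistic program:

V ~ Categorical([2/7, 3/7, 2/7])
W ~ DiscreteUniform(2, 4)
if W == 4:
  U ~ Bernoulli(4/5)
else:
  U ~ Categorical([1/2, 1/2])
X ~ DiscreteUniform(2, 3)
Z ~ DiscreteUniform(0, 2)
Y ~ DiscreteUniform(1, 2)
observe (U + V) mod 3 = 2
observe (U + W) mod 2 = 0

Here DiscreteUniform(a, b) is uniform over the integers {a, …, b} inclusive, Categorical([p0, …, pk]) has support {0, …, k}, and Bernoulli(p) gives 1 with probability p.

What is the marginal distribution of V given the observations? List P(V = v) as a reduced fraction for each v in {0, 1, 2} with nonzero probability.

Enumerate traces; 36 have nonzero weight after conditioning:
  (V=1, W=3, U=1, X=2, Z=0, Y=1) weight 1/168
  (V=1, W=3, U=1, X=2, Z=0, Y=2) weight 1/168
  (V=1, W=3, U=1, X=2, Z=1, Y=1) weight 1/168
  (V=1, W=3, U=1, X=2, Z=1, Y=2) weight 1/168
  (V=1, W=3, U=1, X=2, Z=2, Y=1) weight 1/168
  (V=1, W=3, U=1, X=2, Z=2, Y=2) weight 1/168
  (V=1, W=3, U=1, X=3, Z=0, Y=1) weight 1/168
  (V=1, W=3, U=1, X=3, Z=0, Y=2) weight 1/168
  (V=2, W=2, U=0, X=2, Z=0, Y=1) weight 1/252
  … 27 more
Group by V:
  weight(V=1) = 1/14
  weight(V=2) = 1/15
Total weight = 1/14 + 1/15 = 29/210
P(V=1 | obs) = 1/14 / 29/210 = 15/29
P(V=2 | obs) = 1/15 / 29/210 = 14/29

P(V=1) = 15/29, P(V=2) = 14/29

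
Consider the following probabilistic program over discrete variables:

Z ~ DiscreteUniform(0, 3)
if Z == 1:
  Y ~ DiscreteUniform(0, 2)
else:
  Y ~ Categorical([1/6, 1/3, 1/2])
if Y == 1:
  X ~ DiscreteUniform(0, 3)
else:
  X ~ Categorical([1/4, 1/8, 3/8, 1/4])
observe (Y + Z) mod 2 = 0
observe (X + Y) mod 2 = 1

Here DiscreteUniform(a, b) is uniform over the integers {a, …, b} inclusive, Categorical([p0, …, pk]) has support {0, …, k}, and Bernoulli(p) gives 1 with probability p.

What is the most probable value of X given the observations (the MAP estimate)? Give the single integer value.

Enumerate traces; 12 have nonzero weight after conditioning:
  (Z=0, Y=0, X=1) weight 1/192
  (Z=0, Y=0, X=3) weight 1/96
  (Z=0, Y=2, X=1) weight 1/64
  (Z=0, Y=2, X=3) weight 1/32
  (Z=1, Y=1, X=0) weight 1/48
  (Z=1, Y=1, X=2) weight 1/48
  (Z=2, Y=0, X=1) weight 1/192
  (Z=2, Y=0, X=3) weight 1/96
  … 4 more
Group by X:
  weight(X=0) = 1/24
  weight(X=1) = 1/24
  weight(X=2) = 1/24
  weight(X=3) = 1/12
Total weight = 1/24 + 1/24 + 1/24 + 1/12 = 5/24
P(X=0 | obs) = 1/24 / 5/24 = 1/5
P(X=1 | obs) = 1/24 / 5/24 = 1/5
P(X=2 | obs) = 1/24 / 5/24 = 1/5
P(X=3 | obs) = 1/12 / 5/24 = 2/5
argmax = 3

argmax_v P(X = v | obs) = 3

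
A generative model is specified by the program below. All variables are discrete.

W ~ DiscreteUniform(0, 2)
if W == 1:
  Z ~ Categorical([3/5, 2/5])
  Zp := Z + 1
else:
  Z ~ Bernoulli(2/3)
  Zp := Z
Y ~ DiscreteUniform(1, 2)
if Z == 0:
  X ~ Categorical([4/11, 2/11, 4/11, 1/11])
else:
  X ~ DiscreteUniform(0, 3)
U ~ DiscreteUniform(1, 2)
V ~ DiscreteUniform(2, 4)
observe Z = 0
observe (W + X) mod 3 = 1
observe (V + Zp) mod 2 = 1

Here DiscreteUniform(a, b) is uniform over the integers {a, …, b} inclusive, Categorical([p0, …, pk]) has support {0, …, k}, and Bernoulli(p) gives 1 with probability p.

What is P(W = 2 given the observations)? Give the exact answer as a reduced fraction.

Enumerate traces; 24 have nonzero weight after conditioning:
  (W=0, Z=0, Y=1, X=1, U=1, V=3) weight 1/594
  (W=0, Z=0, Y=1, X=1, U=2, V=3) weight 1/594
  (W=0, Z=0, Y=2, X=1, U=1, V=3) weight 1/594
  (W=0, Z=0, Y=2, X=1, U=2, V=3) weight 1/594
  (W=1, Z=0, Y=1, X=0, U=1, V=2) weight 1/165
  (W=1, Z=0, Y=1, X=0, U=1, V=4) weight 1/165
  (W=1, Z=0, Y=1, X=0, U=2, V=2) weight 1/165
  (W=1, Z=0, Y=1, X=0, U=2, V=4) weight 1/165
  (W=2, Z=0, Y=1, X=2, U=1, V=3) weight 1/297
  … 15 more
Group by W:
  weight(W=0) = 2/297
  weight(W=1) = 2/33
  weight(W=2) = 4/297
Total weight = 2/297 + 2/33 + 4/297 = 8/99
P(W=0 | obs) = 2/297 / 8/99 = 1/12
P(W=1 | obs) = 2/33 / 8/99 = 3/4
P(W=2 | obs) = 4/297 / 8/99 = 1/6

P(W = 2 | obs) = 1/6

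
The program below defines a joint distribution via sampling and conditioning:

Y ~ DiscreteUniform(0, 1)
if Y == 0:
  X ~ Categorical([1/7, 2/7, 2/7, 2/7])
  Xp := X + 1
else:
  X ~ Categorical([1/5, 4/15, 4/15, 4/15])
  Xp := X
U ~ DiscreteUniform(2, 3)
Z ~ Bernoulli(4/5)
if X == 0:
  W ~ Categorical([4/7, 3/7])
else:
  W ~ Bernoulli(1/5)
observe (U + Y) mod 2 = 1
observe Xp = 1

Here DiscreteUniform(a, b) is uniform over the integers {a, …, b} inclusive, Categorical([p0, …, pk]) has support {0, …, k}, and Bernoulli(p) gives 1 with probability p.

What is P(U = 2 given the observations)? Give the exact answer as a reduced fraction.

P(U = 2 | obs) = 28/43

Enumerate traces; 8 have nonzero weight after conditioning:
  (Y=0, X=0, U=3, Z=0, W=0) weight 1/245
  (Y=0, X=0, U=3, Z=0, W=1) weight 3/980
  (Y=0, X=0, U=3, Z=1, W=0) weight 4/245
  (Y=0, X=0, U=3, Z=1, W=1) weight 3/245
  (Y=1, X=1, U=2, Z=0, W=0) weight 4/375
  (Y=1, X=1, U=2, Z=0, W=1) weight 1/375
  (Y=1, X=1, U=2, Z=1, W=0) weight 16/375
  (Y=1, X=1, U=2, Z=1, W=1) weight 4/375
Group by U:
  weight(U=2) = 1/15
  weight(U=3) = 1/28
Total weight = 1/15 + 1/28 = 43/420
P(U=2 | obs) = 1/15 / 43/420 = 28/43
P(U=3 | obs) = 1/28 / 43/420 = 15/43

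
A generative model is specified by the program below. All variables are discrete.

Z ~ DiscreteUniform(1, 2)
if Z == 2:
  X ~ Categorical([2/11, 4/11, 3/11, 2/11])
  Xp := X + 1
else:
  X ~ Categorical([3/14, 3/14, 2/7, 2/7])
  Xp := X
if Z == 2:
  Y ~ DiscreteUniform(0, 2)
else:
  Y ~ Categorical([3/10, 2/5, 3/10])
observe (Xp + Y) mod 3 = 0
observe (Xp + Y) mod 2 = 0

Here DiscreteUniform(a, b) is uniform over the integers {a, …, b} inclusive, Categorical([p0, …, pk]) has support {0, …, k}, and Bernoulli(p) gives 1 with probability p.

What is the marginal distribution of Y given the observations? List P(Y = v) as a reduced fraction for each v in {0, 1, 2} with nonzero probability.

Enumerate traces; 2 have nonzero weight after conditioning:
  (Z=1, X=0, Y=0) weight 9/280
  (Z=2, X=3, Y=2) weight 1/33
Group by Y:
  weight(Y=0) = 9/280
  weight(Y=2) = 1/33
Total weight = 9/280 + 1/33 = 577/9240
P(Y=0 | obs) = 9/280 / 577/9240 = 297/577
P(Y=2 | obs) = 1/33 / 577/9240 = 280/577

P(Y=0) = 297/577, P(Y=2) = 280/577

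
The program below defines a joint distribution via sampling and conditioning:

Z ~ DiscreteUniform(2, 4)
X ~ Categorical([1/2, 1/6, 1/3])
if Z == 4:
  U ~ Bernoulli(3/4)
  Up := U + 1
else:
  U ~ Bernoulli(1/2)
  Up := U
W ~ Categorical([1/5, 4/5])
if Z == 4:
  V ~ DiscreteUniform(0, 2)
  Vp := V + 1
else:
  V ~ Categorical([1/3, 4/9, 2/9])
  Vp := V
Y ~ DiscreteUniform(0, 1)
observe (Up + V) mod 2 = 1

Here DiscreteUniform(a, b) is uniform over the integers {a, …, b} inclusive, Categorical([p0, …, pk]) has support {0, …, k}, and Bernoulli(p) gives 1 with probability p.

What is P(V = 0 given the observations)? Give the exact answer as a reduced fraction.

Enumerate traces; 108 have nonzero weight after conditioning:
  (Z=2, X=0, U=0, W=0, V=1, Y=0) weight 1/270
  (Z=2, X=0, U=0, W=0, V=1, Y=1) weight 1/270
  (Z=2, X=0, U=0, W=1, V=1, Y=0) weight 2/135
  (Z=2, X=0, U=0, W=1, V=1, Y=1) weight 2/135
  (Z=2, X=0, U=1, W=0, V=0, Y=0) weight 1/360
  (Z=2, X=0, U=1, W=0, V=0, Y=1) weight 1/360
  (Z=2, X=0, U=1, W=0, V=2, Y=0) weight 1/540
  (Z=2, X=0, U=1, W=0, V=2, Y=1) weight 1/540
  … 100 more
Group by V:
  weight(V=0) = 5/36
  weight(V=1) = 25/108
  weight(V=2) = 11/108
Total weight = 5/36 + 25/108 + 11/108 = 17/36
P(V=0 | obs) = 5/36 / 17/36 = 5/17
P(V=1 | obs) = 25/108 / 17/36 = 25/51
P(V=2 | obs) = 11/108 / 17/36 = 11/51

P(V = 0 | obs) = 5/17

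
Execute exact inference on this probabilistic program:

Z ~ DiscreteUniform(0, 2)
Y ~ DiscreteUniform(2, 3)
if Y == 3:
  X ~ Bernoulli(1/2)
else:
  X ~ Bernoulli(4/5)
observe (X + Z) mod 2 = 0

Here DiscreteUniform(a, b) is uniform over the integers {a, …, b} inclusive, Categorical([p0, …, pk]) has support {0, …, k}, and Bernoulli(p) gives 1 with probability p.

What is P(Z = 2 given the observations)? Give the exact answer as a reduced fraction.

P(Z = 2 | obs) = 7/27

Enumerate traces; 6 have nonzero weight after conditioning:
  (Z=0, Y=2, X=0) weight 1/30
  (Z=0, Y=3, X=0) weight 1/12
  (Z=1, Y=2, X=1) weight 2/15
  (Z=1, Y=3, X=1) weight 1/12
  (Z=2, Y=2, X=0) weight 1/30
  (Z=2, Y=3, X=0) weight 1/12
Group by Z:
  weight(Z=0) = 7/60
  weight(Z=1) = 13/60
  weight(Z=2) = 7/60
Total weight = 7/60 + 13/60 + 7/60 = 9/20
P(Z=0 | obs) = 7/60 / 9/20 = 7/27
P(Z=1 | obs) = 13/60 / 9/20 = 13/27
P(Z=2 | obs) = 7/60 / 9/20 = 7/27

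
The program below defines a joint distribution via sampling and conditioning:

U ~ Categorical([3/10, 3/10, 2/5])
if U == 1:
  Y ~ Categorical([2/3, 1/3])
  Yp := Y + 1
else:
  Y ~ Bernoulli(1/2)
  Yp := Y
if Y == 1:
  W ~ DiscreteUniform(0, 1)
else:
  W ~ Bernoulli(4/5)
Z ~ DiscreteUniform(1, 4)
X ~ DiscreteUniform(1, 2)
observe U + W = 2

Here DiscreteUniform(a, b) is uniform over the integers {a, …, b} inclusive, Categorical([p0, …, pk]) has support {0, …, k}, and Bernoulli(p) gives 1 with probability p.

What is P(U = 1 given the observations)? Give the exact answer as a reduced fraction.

P(U = 1 | obs) = 3/5

Enumerate traces; 32 have nonzero weight after conditioning:
  (U=1, Y=0, W=1, Z=1, X=1) weight 1/50
  (U=1, Y=0, W=1, Z=1, X=2) weight 1/50
  (U=1, Y=0, W=1, Z=2, X=1) weight 1/50
  (U=1, Y=0, W=1, Z=2, X=2) weight 1/50
  (U=1, Y=0, W=1, Z=3, X=1) weight 1/50
  (U=1, Y=0, W=1, Z=3, X=2) weight 1/50
  (U=1, Y=0, W=1, Z=4, X=1) weight 1/50
  (U=1, Y=0, W=1, Z=4, X=2) weight 1/50
  (U=2, Y=0, W=0, Z=1, X=1) weight 1/200
  … 23 more
Group by U:
  weight(U=1) = 21/100
  weight(U=2) = 7/50
Total weight = 21/100 + 7/50 = 7/20
P(U=1 | obs) = 21/100 / 7/20 = 3/5
P(U=2 | obs) = 7/50 / 7/20 = 2/5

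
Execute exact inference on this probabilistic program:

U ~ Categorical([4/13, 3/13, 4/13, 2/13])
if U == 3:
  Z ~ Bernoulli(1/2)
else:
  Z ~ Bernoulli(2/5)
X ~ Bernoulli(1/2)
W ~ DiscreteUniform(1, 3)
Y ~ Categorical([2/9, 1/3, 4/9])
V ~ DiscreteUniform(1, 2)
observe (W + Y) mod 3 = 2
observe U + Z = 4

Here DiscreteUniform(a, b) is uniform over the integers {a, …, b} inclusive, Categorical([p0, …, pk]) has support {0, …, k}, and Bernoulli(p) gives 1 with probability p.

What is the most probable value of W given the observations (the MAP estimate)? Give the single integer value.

Enumerate traces; 12 have nonzero weight after conditioning:
  (U=3, Z=1, X=0, W=1, Y=1, V=1) weight 1/468
  (U=3, Z=1, X=0, W=1, Y=1, V=2) weight 1/468
  (U=3, Z=1, X=0, W=2, Y=0, V=1) weight 1/702
  (U=3, Z=1, X=0, W=2, Y=0, V=2) weight 1/702
  (U=3, Z=1, X=0, W=3, Y=2, V=1) weight 1/351
  (U=3, Z=1, X=0, W=3, Y=2, V=2) weight 1/351
  (U=3, Z=1, X=1, W=1, Y=1, V=1) weight 1/468
  (U=3, Z=1, X=1, W=1, Y=1, V=2) weight 1/468
  … 4 more
Group by W:
  weight(W=1) = 1/117
  weight(W=2) = 2/351
  weight(W=3) = 4/351
Total weight = 1/117 + 2/351 + 4/351 = 1/39
P(W=1 | obs) = 1/117 / 1/39 = 1/3
P(W=2 | obs) = 2/351 / 1/39 = 2/9
P(W=3 | obs) = 4/351 / 1/39 = 4/9
argmax = 3

argmax_v P(W = v | obs) = 3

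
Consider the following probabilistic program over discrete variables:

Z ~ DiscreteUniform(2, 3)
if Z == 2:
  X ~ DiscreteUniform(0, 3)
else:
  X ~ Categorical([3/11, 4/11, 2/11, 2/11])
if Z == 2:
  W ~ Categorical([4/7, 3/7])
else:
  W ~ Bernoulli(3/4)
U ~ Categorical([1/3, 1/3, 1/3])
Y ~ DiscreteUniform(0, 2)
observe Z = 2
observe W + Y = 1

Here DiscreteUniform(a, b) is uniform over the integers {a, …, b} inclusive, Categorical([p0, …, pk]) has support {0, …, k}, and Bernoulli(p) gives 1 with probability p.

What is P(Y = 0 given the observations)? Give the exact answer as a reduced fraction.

Enumerate traces; 24 have nonzero weight after conditioning:
  (Z=2, X=0, W=0, U=0, Y=1) weight 1/126
  (Z=2, X=0, W=0, U=1, Y=1) weight 1/126
  (Z=2, X=0, W=0, U=2, Y=1) weight 1/126
  (Z=2, X=0, W=1, U=0, Y=0) weight 1/168
  (Z=2, X=0, W=1, U=1, Y=0) weight 1/168
  (Z=2, X=0, W=1, U=2, Y=0) weight 1/168
  (Z=2, X=1, W=0, U=0, Y=1) weight 1/126
  (Z=2, X=1, W=0, U=1, Y=1) weight 1/126
  … 16 more
Group by Y:
  weight(Y=0) = 1/14
  weight(Y=1) = 2/21
Total weight = 1/14 + 2/21 = 1/6
P(Y=0 | obs) = 1/14 / 1/6 = 3/7
P(Y=1 | obs) = 2/21 / 1/6 = 4/7

P(Y = 0 | obs) = 3/7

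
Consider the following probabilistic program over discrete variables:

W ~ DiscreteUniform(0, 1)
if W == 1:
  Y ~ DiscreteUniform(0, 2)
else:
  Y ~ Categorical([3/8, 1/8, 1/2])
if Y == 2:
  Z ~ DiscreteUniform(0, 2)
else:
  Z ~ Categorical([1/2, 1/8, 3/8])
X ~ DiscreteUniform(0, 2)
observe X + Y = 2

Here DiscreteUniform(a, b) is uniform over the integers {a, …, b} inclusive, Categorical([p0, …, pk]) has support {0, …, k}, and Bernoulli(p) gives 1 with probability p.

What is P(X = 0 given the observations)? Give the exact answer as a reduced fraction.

P(X = 0 | obs) = 5/12

Enumerate traces; 18 have nonzero weight after conditioning:
  (W=0, Y=0, Z=0, X=2) weight 1/32
  (W=0, Y=0, Z=1, X=2) weight 1/128
  (W=0, Y=0, Z=2, X=2) weight 3/128
  (W=0, Y=1, Z=0, X=1) weight 1/96
  (W=0, Y=1, Z=1, X=1) weight 1/384
  (W=0, Y=1, Z=2, X=1) weight 1/128
  (W=0, Y=2, Z=0, X=0) weight 1/36
  (W=0, Y=2, Z=1, X=0) weight 1/36
  … 10 more
Group by X:
  weight(X=0) = 5/36
  weight(X=1) = 11/144
  weight(X=2) = 17/144
Total weight = 5/36 + 11/144 + 17/144 = 1/3
P(X=0 | obs) = 5/36 / 1/3 = 5/12
P(X=1 | obs) = 11/144 / 1/3 = 11/48
P(X=2 | obs) = 17/144 / 1/3 = 17/48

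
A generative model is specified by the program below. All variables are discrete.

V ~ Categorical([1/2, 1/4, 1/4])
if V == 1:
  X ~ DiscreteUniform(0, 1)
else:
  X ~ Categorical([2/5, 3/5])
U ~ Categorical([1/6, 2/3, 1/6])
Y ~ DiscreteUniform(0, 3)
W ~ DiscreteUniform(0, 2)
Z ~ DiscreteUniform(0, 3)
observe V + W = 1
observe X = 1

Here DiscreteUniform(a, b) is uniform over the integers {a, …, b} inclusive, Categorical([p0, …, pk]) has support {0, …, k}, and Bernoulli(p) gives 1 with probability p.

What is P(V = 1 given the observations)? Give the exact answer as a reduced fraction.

Enumerate traces; 96 have nonzero weight after conditioning:
  (V=0, X=1, U=0, Y=0, W=1, Z=0) weight 1/960
  (V=0, X=1, U=0, Y=0, W=1, Z=1) weight 1/960
  (V=0, X=1, U=0, Y=0, W=1, Z=2) weight 1/960
  (V=0, X=1, U=0, Y=0, W=1, Z=3) weight 1/960
  (V=0, X=1, U=0, Y=1, W=1, Z=0) weight 1/960
  (V=0, X=1, U=0, Y=1, W=1, Z=1) weight 1/960
  (V=0, X=1, U=0, Y=1, W=1, Z=2) weight 1/960
  (V=0, X=1, U=0, Y=1, W=1, Z=3) weight 1/960
  (V=1, X=1, U=0, Y=0, W=0, Z=0) weight 1/2304
  … 87 more
Group by V:
  weight(V=0) = 1/10
  weight(V=1) = 1/24
Total weight = 1/10 + 1/24 = 17/120
P(V=0 | obs) = 1/10 / 17/120 = 12/17
P(V=1 | obs) = 1/24 / 17/120 = 5/17

P(V = 1 | obs) = 5/17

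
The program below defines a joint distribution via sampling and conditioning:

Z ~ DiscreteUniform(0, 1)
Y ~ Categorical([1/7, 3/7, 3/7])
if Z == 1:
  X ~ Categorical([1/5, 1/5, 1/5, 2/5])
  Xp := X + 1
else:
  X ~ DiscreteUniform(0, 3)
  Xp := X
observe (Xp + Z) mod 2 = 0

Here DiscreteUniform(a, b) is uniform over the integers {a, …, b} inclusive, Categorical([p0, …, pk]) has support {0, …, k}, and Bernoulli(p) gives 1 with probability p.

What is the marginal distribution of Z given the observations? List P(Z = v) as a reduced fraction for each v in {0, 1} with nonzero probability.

P(Z=0) = 5/9, P(Z=1) = 4/9

Enumerate traces; 12 have nonzero weight after conditioning:
  (Z=0, Y=0, X=0) weight 1/56
  (Z=0, Y=0, X=2) weight 1/56
  (Z=0, Y=1, X=0) weight 3/56
  (Z=0, Y=1, X=2) weight 3/56
  (Z=0, Y=2, X=0) weight 3/56
  (Z=0, Y=2, X=2) weight 3/56
  (Z=1, Y=0, X=0) weight 1/70
  (Z=1, Y=0, X=2) weight 1/70
  … 4 more
Group by Z:
  weight(Z=0) = 1/4
  weight(Z=1) = 1/5
Total weight = 1/4 + 1/5 = 9/20
P(Z=0 | obs) = 1/4 / 9/20 = 5/9
P(Z=1 | obs) = 1/5 / 9/20 = 4/9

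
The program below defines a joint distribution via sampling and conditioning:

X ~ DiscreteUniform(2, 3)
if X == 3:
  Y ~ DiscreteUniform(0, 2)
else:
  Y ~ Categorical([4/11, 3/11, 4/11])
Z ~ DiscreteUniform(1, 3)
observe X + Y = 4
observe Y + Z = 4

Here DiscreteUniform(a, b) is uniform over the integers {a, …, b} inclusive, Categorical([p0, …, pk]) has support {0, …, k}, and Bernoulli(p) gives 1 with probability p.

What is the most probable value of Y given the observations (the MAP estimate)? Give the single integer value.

argmax_v P(Y = v | obs) = 2

Enumerate traces; 2 have nonzero weight after conditioning:
  (X=2, Y=2, Z=2) weight 2/33
  (X=3, Y=1, Z=3) weight 1/18
Group by Y:
  weight(Y=1) = 1/18
  weight(Y=2) = 2/33
Total weight = 1/18 + 2/33 = 23/198
P(Y=1 | obs) = 1/18 / 23/198 = 11/23
P(Y=2 | obs) = 2/33 / 23/198 = 12/23
argmax = 2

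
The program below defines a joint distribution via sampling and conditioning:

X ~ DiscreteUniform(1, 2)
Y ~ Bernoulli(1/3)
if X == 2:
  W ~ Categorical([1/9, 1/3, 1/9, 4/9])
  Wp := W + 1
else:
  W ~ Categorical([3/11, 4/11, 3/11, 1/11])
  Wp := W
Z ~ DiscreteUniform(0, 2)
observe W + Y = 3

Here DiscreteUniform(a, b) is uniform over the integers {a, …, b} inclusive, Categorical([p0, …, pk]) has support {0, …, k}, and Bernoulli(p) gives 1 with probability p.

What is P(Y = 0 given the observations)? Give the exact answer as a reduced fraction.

P(Y = 0 | obs) = 53/72

Enumerate traces; 12 have nonzero weight after conditioning:
  (X=1, Y=0, W=3, Z=0) weight 1/99
  (X=1, Y=0, W=3, Z=1) weight 1/99
  (X=1, Y=0, W=3, Z=2) weight 1/99
  (X=1, Y=1, W=2, Z=0) weight 1/66
  (X=1, Y=1, W=2, Z=1) weight 1/66
  (X=1, Y=1, W=2, Z=2) weight 1/66
  (X=2, Y=0, W=3, Z=0) weight 4/81
  (X=2, Y=0, W=3, Z=1) weight 4/81
  … 4 more
Group by Y:
  weight(Y=0) = 53/297
  weight(Y=1) = 19/297
Total weight = 53/297 + 19/297 = 8/33
P(Y=0 | obs) = 53/297 / 8/33 = 53/72
P(Y=1 | obs) = 19/297 / 8/33 = 19/72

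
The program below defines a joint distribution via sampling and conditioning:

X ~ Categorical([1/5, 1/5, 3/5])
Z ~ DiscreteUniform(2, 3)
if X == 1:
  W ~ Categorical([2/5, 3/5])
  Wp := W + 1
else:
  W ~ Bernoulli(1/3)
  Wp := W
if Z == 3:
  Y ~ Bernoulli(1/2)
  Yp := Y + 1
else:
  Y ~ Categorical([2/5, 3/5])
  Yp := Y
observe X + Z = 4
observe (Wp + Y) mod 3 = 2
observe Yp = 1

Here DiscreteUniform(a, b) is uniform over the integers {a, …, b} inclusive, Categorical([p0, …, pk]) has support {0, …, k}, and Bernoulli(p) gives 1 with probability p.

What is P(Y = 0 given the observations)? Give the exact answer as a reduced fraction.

P(Y = 0 | obs) = 1/3

Enumerate traces; 2 have nonzero weight after conditioning:
  (X=1, Z=3, W=1, Y=0) weight 3/100
  (X=2, Z=2, W=1, Y=1) weight 3/50
Group by Y:
  weight(Y=0) = 3/100
  weight(Y=1) = 3/50
Total weight = 3/100 + 3/50 = 9/100
P(Y=0 | obs) = 3/100 / 9/100 = 1/3
P(Y=1 | obs) = 3/50 / 9/100 = 2/3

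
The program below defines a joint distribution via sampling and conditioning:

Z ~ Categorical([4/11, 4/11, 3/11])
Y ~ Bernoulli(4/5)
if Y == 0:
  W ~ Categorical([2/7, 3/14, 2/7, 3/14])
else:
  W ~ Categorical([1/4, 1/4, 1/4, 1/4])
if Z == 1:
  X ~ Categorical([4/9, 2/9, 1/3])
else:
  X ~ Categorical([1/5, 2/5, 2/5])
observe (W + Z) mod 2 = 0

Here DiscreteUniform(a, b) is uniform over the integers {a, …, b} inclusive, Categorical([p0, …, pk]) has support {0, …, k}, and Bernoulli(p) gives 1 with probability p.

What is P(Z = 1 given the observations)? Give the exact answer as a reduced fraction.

P(Z = 1 | obs) = 34/97

Enumerate traces; 36 have nonzero weight after conditioning:
  (Z=0, Y=0, W=0, X=0) weight 8/1925
  (Z=0, Y=0, W=0, X=1) weight 16/1925
  (Z=0, Y=0, W=0, X=2) weight 16/1925
  (Z=0, Y=0, W=2, X=0) weight 8/1925
  (Z=0, Y=0, W=2, X=1) weight 16/1925
  (Z=0, Y=0, W=2, X=2) weight 16/1925
  (Z=0, Y=1, W=0, X=0) weight 4/275
  (Z=0, Y=1, W=0, X=1) weight 8/275
  (Z=1, Y=0, W=1, X=0) weight 8/1155
  (Z=2, Y=0, W=0, X=0) weight 6/1925
  … 26 more
Group by Z:
  weight(Z=0) = 72/385
  weight(Z=1) = 68/385
  weight(Z=2) = 54/385
Total weight = 72/385 + 68/385 + 54/385 = 194/385
P(Z=0 | obs) = 72/385 / 194/385 = 36/97
P(Z=1 | obs) = 68/385 / 194/385 = 34/97
P(Z=2 | obs) = 54/385 / 194/385 = 27/97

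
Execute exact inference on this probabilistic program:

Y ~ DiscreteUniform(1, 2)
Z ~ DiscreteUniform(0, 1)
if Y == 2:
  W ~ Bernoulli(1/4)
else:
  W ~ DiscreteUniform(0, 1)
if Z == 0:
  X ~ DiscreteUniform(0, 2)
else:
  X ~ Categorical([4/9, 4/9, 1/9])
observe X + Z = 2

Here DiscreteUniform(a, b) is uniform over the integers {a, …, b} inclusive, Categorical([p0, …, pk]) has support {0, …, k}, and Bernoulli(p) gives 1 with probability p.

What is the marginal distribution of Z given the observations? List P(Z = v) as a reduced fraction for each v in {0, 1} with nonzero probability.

P(Z=0) = 3/7, P(Z=1) = 4/7

Enumerate traces; 8 have nonzero weight after conditioning:
  (Y=1, Z=0, W=0, X=2) weight 1/24
  (Y=1, Z=0, W=1, X=2) weight 1/24
  (Y=1, Z=1, W=0, X=1) weight 1/18
  (Y=1, Z=1, W=1, X=1) weight 1/18
  (Y=2, Z=0, W=0, X=2) weight 1/16
  (Y=2, Z=0, W=1, X=2) weight 1/48
  (Y=2, Z=1, W=0, X=1) weight 1/12
  (Y=2, Z=1, W=1, X=1) weight 1/36
Group by Z:
  weight(Z=0) = 1/6
  weight(Z=1) = 2/9
Total weight = 1/6 + 2/9 = 7/18
P(Z=0 | obs) = 1/6 / 7/18 = 3/7
P(Z=1 | obs) = 2/9 / 7/18 = 4/7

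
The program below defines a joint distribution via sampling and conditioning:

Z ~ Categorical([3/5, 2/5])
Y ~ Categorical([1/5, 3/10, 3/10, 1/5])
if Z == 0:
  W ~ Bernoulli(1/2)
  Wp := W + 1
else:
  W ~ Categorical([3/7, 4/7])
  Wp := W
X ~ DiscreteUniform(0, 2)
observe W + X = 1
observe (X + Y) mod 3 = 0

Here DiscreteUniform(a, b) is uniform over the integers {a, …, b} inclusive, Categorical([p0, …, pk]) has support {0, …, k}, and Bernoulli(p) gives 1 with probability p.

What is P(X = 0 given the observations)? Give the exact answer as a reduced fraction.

P(X = 0 | obs) = 148/247

Enumerate traces; 6 have nonzero weight after conditioning:
  (Z=0, Y=0, W=1, X=0) weight 1/50
  (Z=0, Y=2, W=0, X=1) weight 3/100
  (Z=0, Y=3, W=1, X=0) weight 1/50
  (Z=1, Y=0, W=1, X=0) weight 8/525
  (Z=1, Y=2, W=0, X=1) weight 3/175
  (Z=1, Y=3, W=1, X=0) weight 8/525
Group by X:
  weight(X=0) = 37/525
  weight(X=1) = 33/700
Total weight = 37/525 + 33/700 = 247/2100
P(X=0 | obs) = 37/525 / 247/2100 = 148/247
P(X=1 | obs) = 33/700 / 247/2100 = 99/247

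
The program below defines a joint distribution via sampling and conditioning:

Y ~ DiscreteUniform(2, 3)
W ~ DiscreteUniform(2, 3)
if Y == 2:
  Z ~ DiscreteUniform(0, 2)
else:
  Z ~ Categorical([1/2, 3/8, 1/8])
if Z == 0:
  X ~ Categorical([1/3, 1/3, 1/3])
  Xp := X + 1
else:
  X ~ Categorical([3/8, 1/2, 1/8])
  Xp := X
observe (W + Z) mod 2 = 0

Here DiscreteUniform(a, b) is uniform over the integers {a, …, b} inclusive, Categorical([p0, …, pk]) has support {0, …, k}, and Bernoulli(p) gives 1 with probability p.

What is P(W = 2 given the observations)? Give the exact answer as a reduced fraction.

Enumerate traces; 18 have nonzero weight after conditioning:
  (Y=2, W=2, Z=0, X=0) weight 1/36
  (Y=2, W=2, Z=0, X=1) weight 1/36
  (Y=2, W=2, Z=0, X=2) weight 1/36
  (Y=2, W=2, Z=2, X=0) weight 1/32
  (Y=2, W=2, Z=2, X=1) weight 1/24
  (Y=2, W=2, Z=2, X=2) weight 1/96
  (Y=2, W=3, Z=1, X=0) weight 1/32
  (Y=2, W=3, Z=1, X=1) weight 1/24
  … 10 more
Group by W:
  weight(W=2) = 31/96
  weight(W=3) = 17/96
Total weight = 31/96 + 17/96 = 1/2
P(W=2 | obs) = 31/96 / 1/2 = 31/48
P(W=3 | obs) = 17/96 / 1/2 = 17/48

P(W = 2 | obs) = 31/48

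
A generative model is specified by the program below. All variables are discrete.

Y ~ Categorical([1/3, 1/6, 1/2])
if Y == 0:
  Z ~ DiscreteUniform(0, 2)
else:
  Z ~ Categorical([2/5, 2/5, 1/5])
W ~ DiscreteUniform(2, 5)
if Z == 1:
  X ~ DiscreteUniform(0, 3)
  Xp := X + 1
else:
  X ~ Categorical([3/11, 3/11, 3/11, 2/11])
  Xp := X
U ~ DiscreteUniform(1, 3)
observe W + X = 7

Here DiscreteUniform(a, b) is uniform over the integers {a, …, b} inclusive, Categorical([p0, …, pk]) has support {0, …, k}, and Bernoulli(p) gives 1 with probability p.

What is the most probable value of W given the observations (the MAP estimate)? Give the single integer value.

Enumerate traces; 54 have nonzero weight after conditioning:
  (Y=0, Z=0, W=4, X=3, U=1) weight 1/594
  (Y=0, Z=0, W=4, X=3, U=2) weight 1/594
  (Y=0, Z=0, W=4, X=3, U=3) weight 1/594
  (Y=0, Z=0, W=5, X=2, U=1) weight 1/396
  (Y=0, Z=0, W=5, X=2, U=2) weight 1/396
  (Y=0, Z=0, W=5, X=2, U=3) weight 1/396
  (Y=0, Z=1, W=4, X=3, U=1) weight 1/432
  (Y=0, Z=1, W=4, X=3, U=2) weight 1/432
  … 46 more
Group by W:
  weight(W=4) = 137/2640
  weight(W=5) = 523/7920
Total weight = 137/2640 + 523/7920 = 467/3960
P(W=4 | obs) = 137/2640 / 467/3960 = 411/934
P(W=5 | obs) = 523/7920 / 467/3960 = 523/934
argmax = 5

argmax_v P(W = v | obs) = 5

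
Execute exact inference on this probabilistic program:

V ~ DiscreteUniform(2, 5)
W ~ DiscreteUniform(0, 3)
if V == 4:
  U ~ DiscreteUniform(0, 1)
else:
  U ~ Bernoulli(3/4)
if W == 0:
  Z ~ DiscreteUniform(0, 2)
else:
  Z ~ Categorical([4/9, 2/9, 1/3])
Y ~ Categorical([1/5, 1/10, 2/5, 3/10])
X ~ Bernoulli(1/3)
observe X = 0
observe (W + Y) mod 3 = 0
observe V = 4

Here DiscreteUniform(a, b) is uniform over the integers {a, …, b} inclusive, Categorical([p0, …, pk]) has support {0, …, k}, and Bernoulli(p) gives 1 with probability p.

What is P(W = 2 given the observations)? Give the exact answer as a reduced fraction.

P(W = 2 | obs) = 1/15

Enumerate traces; 36 have nonzero weight after conditioning:
  (V=4, W=0, U=0, Z=0, Y=0, X=0) weight 1/720
  (V=4, W=0, U=0, Z=0, Y=3, X=0) weight 1/480
  (V=4, W=0, U=0, Z=1, Y=0, X=0) weight 1/720
  (V=4, W=0, U=0, Z=1, Y=3, X=0) weight 1/480
  (V=4, W=0, U=0, Z=2, Y=0, X=0) weight 1/720
  (V=4, W=0, U=0, Z=2, Y=3, X=0) weight 1/480
  (V=4, W=0, U=1, Z=0, Y=0, X=0) weight 1/720
  (V=4, W=0, U=1, Z=0, Y=3, X=0) weight 1/480
  (V=4, W=1, U=0, Z=0, Y=2, X=0) weight 1/270
  (V=4, W=2, U=0, Z=0, Y=1, X=0) weight 1/1080
  … 26 more
Group by W:
  weight(W=0) = 1/48
  weight(W=1) = 1/60
  weight(W=2) = 1/240
  weight(W=3) = 1/48
Total weight = 1/48 + 1/60 + 1/240 + 1/48 = 1/16
P(W=0 | obs) = 1/48 / 1/16 = 1/3
P(W=1 | obs) = 1/60 / 1/16 = 4/15
P(W=2 | obs) = 1/240 / 1/16 = 1/15
P(W=3 | obs) = 1/48 / 1/16 = 1/3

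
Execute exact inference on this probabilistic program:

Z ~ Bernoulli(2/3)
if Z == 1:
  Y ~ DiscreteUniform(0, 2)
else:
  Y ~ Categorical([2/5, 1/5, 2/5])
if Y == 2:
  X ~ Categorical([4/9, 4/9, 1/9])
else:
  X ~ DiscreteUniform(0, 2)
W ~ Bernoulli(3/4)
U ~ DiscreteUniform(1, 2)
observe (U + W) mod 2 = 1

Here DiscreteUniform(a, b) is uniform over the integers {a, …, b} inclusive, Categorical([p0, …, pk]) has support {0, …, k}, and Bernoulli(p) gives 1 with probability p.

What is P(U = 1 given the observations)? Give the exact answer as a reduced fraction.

P(U = 1 | obs) = 1/4

Enumerate traces; 36 have nonzero weight after conditioning:
  (Z=0, Y=0, X=0, W=0, U=1) weight 1/180
  (Z=0, Y=0, X=0, W=1, U=2) weight 1/60
  (Z=0, Y=0, X=1, W=0, U=1) weight 1/180
  (Z=0, Y=0, X=1, W=1, U=2) weight 1/60
  (Z=0, Y=0, X=2, W=0, U=1) weight 1/180
  (Z=0, Y=0, X=2, W=1, U=2) weight 1/60
  (Z=0, Y=1, X=0, W=0, U=1) weight 1/360
  (Z=0, Y=1, X=0, W=1, U=2) weight 1/120
  … 28 more
Group by U:
  weight(U=1) = 1/8
  weight(U=2) = 3/8
Total weight = 1/8 + 3/8 = 1/2
P(U=1 | obs) = 1/8 / 1/2 = 1/4
P(U=2 | obs) = 3/8 / 1/2 = 3/4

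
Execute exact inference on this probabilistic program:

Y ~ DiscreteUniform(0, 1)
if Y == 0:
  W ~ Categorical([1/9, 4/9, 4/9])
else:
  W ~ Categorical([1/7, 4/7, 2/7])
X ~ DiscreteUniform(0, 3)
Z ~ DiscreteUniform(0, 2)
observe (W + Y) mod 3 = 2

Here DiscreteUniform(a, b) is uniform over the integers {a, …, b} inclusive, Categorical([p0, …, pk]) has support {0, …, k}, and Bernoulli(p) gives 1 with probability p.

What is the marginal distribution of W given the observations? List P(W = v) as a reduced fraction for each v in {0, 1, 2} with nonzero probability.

P(W=1) = 9/16, P(W=2) = 7/16

Enumerate traces; 24 have nonzero weight after conditioning:
  (Y=0, W=2, X=0, Z=0) weight 1/54
  (Y=0, W=2, X=0, Z=1) weight 1/54
  (Y=0, W=2, X=0, Z=2) weight 1/54
  (Y=0, W=2, X=1, Z=0) weight 1/54
  (Y=0, W=2, X=1, Z=1) weight 1/54
  (Y=0, W=2, X=1, Z=2) weight 1/54
  (Y=0, W=2, X=2, Z=0) weight 1/54
  (Y=0, W=2, X=2, Z=1) weight 1/54
  (Y=1, W=1, X=0, Z=0) weight 1/42
  … 15 more
Group by W:
  weight(W=1) = 2/7
  weight(W=2) = 2/9
Total weight = 2/7 + 2/9 = 32/63
P(W=1 | obs) = 2/7 / 32/63 = 9/16
P(W=2 | obs) = 2/9 / 32/63 = 7/16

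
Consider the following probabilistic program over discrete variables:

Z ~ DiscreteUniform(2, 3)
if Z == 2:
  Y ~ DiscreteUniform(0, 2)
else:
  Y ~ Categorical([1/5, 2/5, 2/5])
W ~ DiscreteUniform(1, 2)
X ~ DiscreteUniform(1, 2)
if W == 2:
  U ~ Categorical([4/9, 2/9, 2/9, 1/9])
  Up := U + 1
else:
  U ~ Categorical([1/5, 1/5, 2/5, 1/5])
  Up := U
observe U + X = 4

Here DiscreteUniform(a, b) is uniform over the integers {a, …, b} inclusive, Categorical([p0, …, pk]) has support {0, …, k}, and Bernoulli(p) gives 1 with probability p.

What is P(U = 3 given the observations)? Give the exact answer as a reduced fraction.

Enumerate traces; 24 have nonzero weight after conditioning:
  (Z=2, Y=0, W=1, X=1, U=3) weight 1/120
  (Z=2, Y=0, W=1, X=2, U=2) weight 1/60
  (Z=2, Y=0, W=2, X=1, U=3) weight 1/216
  (Z=2, Y=0, W=2, X=2, U=2) weight 1/108
  (Z=2, Y=1, W=1, X=1, U=3) weight 1/120
  (Z=2, Y=1, W=1, X=2, U=2) weight 1/60
  (Z=2, Y=1, W=2, X=1, U=3) weight 1/216
  (Z=2, Y=1, W=2, X=2, U=2) weight 1/108
  … 16 more
Group by U:
  weight(U=2) = 7/45
  weight(U=3) = 7/90
Total weight = 7/45 + 7/90 = 7/30
P(U=2 | obs) = 7/45 / 7/30 = 2/3
P(U=3 | obs) = 7/90 / 7/30 = 1/3

P(U = 3 | obs) = 1/3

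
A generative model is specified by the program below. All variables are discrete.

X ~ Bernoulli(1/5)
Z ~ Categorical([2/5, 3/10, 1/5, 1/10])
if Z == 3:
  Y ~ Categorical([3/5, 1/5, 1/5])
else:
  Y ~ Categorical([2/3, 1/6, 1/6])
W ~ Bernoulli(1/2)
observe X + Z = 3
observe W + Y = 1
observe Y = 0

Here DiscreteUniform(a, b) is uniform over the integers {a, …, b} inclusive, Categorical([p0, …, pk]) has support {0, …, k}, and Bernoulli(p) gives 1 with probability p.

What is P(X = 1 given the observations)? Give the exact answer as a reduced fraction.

Enumerate traces; 2 have nonzero weight after conditioning:
  (X=0, Z=3, Y=0, W=1) weight 3/125
  (X=1, Z=2, Y=0, W=1) weight 1/75
Group by X:
  weight(X=0) = 3/125
  weight(X=1) = 1/75
Total weight = 3/125 + 1/75 = 14/375
P(X=0 | obs) = 3/125 / 14/375 = 9/14
P(X=1 | obs) = 1/75 / 14/375 = 5/14

P(X = 1 | obs) = 5/14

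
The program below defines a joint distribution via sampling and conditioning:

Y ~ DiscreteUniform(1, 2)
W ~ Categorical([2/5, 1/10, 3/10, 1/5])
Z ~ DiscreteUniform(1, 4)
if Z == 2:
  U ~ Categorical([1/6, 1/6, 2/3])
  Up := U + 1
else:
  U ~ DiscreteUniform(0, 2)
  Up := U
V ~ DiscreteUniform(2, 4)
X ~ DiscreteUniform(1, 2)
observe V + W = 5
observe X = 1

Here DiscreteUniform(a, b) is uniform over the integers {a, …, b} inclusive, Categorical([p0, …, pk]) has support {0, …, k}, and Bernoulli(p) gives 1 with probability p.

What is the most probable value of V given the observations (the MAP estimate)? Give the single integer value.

argmax_v P(V = v | obs) = 3

Enumerate traces; 72 have nonzero weight after conditioning:
  (Y=1, W=1, Z=1, U=0, V=4, X=1) weight 1/1440
  (Y=1, W=1, Z=1, U=1, V=4, X=1) weight 1/1440
  (Y=1, W=1, Z=1, U=2, V=4, X=1) weight 1/1440
  (Y=1, W=1, Z=2, U=0, V=4, X=1) weight 1/2880
  (Y=1, W=1, Z=2, U=1, V=4, X=1) weight 1/2880
  (Y=1, W=1, Z=2, U=2, V=4, X=1) weight 1/720
  (Y=1, W=1, Z=3, U=0, V=4, X=1) weight 1/1440
  (Y=1, W=1, Z=3, U=1, V=4, X=1) weight 1/1440
  (Y=1, W=2, Z=1, U=0, V=3, X=1) weight 1/480
  (Y=1, W=3, Z=1, U=0, V=2, X=1) weight 1/720
  … 62 more
Group by V:
  weight(V=2) = 1/30
  weight(V=3) = 1/20
  weight(V=4) = 1/60
Total weight = 1/30 + 1/20 + 1/60 = 1/10
P(V=2 | obs) = 1/30 / 1/10 = 1/3
P(V=3 | obs) = 1/20 / 1/10 = 1/2
P(V=4 | obs) = 1/60 / 1/10 = 1/6
argmax = 3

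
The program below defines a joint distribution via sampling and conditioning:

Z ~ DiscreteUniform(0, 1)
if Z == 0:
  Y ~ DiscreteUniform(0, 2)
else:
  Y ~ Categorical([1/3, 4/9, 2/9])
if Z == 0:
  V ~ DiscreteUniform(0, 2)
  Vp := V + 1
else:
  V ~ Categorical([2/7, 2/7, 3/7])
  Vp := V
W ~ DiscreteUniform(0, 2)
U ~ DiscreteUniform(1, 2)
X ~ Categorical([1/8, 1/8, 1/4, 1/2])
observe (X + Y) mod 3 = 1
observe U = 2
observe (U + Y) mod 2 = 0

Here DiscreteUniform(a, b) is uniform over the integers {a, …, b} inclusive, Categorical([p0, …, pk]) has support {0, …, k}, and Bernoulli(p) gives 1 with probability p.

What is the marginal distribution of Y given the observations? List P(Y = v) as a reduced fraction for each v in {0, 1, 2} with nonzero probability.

P(Y=0) = 3/8, P(Y=2) = 5/8

Enumerate traces; 36 have nonzero weight after conditioning:
  (Z=0, Y=0, V=0, W=0, U=2, X=1) weight 1/864
  (Z=0, Y=0, V=0, W=1, U=2, X=1) weight 1/864
  (Z=0, Y=0, V=0, W=2, U=2, X=1) weight 1/864
  (Z=0, Y=0, V=1, W=0, U=2, X=1) weight 1/864
  (Z=0, Y=0, V=1, W=1, U=2, X=1) weight 1/864
  (Z=0, Y=0, V=1, W=2, U=2, X=1) weight 1/864
  (Z=0, Y=0, V=2, W=0, U=2, X=1) weight 1/864
  (Z=0, Y=0, V=2, W=1, U=2, X=1) weight 1/864
  (Z=0, Y=2, V=0, W=0, U=2, X=2) weight 1/432
  … 27 more
Group by Y:
  weight(Y=0) = 1/48
  weight(Y=2) = 5/144
Total weight = 1/48 + 5/144 = 1/18
P(Y=0 | obs) = 1/48 / 1/18 = 3/8
P(Y=2 | obs) = 5/144 / 1/18 = 5/8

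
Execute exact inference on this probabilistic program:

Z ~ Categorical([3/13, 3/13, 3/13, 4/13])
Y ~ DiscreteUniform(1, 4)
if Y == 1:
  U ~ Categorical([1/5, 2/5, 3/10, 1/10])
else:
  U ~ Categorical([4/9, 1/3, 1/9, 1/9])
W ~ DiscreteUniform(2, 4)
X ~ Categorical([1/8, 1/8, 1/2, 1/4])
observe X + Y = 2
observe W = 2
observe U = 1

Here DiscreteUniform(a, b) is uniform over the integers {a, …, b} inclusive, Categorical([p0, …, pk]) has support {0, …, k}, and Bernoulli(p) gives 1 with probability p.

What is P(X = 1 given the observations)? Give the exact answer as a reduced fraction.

P(X = 1 | obs) = 6/11

Enumerate traces; 8 have nonzero weight after conditioning:
  (Z=0, Y=1, U=1, W=2, X=1) weight 1/1040
  (Z=0, Y=2, U=1, W=2, X=0) weight 1/1248
  (Z=1, Y=1, U=1, W=2, X=1) weight 1/1040
  (Z=1, Y=2, U=1, W=2, X=0) weight 1/1248
  (Z=2, Y=1, U=1, W=2, X=1) weight 1/1040
  (Z=2, Y=2, U=1, W=2, X=0) weight 1/1248
  (Z=3, Y=1, U=1, W=2, X=1) weight 1/780
  (Z=3, Y=2, U=1, W=2, X=0) weight 1/936
Group by X:
  weight(X=0) = 1/288
  weight(X=1) = 1/240
Total weight = 1/288 + 1/240 = 11/1440
P(X=0 | obs) = 1/288 / 11/1440 = 5/11
P(X=1 | obs) = 1/240 / 11/1440 = 6/11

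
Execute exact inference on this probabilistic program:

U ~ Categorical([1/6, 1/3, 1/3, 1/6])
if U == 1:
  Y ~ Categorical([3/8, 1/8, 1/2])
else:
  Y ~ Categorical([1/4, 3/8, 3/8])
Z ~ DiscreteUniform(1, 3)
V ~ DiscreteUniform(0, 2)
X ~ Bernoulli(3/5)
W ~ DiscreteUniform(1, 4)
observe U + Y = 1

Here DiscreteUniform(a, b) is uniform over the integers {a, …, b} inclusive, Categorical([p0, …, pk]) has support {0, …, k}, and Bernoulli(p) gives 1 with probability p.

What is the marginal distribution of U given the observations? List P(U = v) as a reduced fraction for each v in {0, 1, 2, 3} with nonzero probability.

P(U=0) = 1/3, P(U=1) = 2/3

Enumerate traces; 144 have nonzero weight after conditioning:
  (U=0, Y=1, Z=1, V=0, X=0, W=1) weight 1/1440
  (U=0, Y=1, Z=1, V=0, X=0, W=2) weight 1/1440
  (U=0, Y=1, Z=1, V=0, X=0, W=3) weight 1/1440
  (U=0, Y=1, Z=1, V=0, X=0, W=4) weight 1/1440
  (U=0, Y=1, Z=1, V=0, X=1, W=1) weight 1/960
  (U=0, Y=1, Z=1, V=0, X=1, W=2) weight 1/960
  (U=0, Y=1, Z=1, V=0, X=1, W=3) weight 1/960
  (U=0, Y=1, Z=1, V=0, X=1, W=4) weight 1/960
  (U=1, Y=0, Z=1, V=0, X=0, W=1) weight 1/720
  … 135 more
Group by U:
  weight(U=0) = 1/16
  weight(U=1) = 1/8
Total weight = 1/16 + 1/8 = 3/16
P(U=0 | obs) = 1/16 / 3/16 = 1/3
P(U=1 | obs) = 1/8 / 3/16 = 2/3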